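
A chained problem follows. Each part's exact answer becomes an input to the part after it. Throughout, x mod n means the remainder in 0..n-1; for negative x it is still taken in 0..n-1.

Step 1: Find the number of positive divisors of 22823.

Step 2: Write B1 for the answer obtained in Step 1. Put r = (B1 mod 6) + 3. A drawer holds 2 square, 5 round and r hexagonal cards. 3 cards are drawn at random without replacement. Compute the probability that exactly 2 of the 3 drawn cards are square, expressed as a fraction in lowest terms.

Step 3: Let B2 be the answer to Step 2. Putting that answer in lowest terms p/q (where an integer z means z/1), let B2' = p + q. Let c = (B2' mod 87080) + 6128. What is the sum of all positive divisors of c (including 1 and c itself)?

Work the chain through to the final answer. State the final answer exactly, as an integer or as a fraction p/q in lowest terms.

Step 1: 22823 = 29 * 787; number of divisors = (1+1) * (1+1) = 4; answer 4
Step 2: B1 = 4; r = 7; total draws C(14,3) = 364; favorable C(2,2)*C(12,1) = 12; P = 3/91; answer 3/91
Step 3: B2 = 3/91; threaded value p + q = 94; c = 6222; 6222 = 2 * 3 * 17 * 61; sigma = (1 + 2) * (1 + 3) * (1 + 17) * (1 + 61) = 3 * 4 * 18 * 62 = 13392; answer 13392

13392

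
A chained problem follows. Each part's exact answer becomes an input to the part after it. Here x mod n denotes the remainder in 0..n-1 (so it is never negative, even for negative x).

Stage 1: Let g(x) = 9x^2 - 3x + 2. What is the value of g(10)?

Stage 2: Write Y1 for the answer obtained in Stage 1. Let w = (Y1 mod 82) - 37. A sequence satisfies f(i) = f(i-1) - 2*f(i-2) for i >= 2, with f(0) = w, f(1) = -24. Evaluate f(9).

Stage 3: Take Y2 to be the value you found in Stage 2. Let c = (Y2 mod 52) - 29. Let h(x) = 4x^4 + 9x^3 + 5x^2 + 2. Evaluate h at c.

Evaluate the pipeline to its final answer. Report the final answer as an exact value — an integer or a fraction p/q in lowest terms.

20

Stage 1: 9*(10)^2 - 3*(10)^1 + 2 = (900) + (-30) + (2) = 872; answer 872
Stage 2: Y1 = 872; w = 15; f(2) = 1*(-24) - 2*(15) = -54; iterating: f(2)=-54, f(3)=-6, f(4)=102, f(5)=114, f(6)=-90, f(7)=-318, f(8)=-138, f(9)=498; answer 498
Stage 3: Y2 = 498; c = 1; 4*(1)^4 + 9*(1)^3 + 5*(1)^2 + 2 = (4) + (9) + (5) + (2) = 20; answer 20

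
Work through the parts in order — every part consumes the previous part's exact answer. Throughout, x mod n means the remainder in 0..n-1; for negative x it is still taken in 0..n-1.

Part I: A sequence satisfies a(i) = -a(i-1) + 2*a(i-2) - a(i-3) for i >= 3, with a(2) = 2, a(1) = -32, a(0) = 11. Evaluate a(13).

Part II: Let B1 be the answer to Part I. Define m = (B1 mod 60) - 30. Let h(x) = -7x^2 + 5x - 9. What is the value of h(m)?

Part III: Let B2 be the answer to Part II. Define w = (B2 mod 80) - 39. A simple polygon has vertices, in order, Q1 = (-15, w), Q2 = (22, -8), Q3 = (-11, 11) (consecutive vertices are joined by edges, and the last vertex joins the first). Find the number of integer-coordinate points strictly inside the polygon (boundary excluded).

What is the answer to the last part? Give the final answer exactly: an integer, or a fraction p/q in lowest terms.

143

Part I: a(3) = -1*(2) + 2*(-32) - 1*(11) = -77; iterating: a(3)=-77, a(4)=113, a(5)=-269, a(6)=572, a(7)=-1223, a(8)=2636, a(9)=-5654, a(10)=12149, a(11)=-26093, a(12)=56045, a(13)=-120380; answer -120380
Part II: B1 = -120380; m = 10; -7*(10)^2 + 5*(10)^1 - 9 = (-700) + (50) + (-9) = -659; answer -659
Part III: B2 = -659; w = 22; cross terms: (-15*-8 - 22*22)=-364, (22*11 - -11*-8)=154, (-11*22 - -15*11)=-77; twice the area = |-287| = 287; area = 287/2; boundary points = 1 + 1 + 1 = 3; strictly interior points = area - boundary/2 + 1 = 143; answer 143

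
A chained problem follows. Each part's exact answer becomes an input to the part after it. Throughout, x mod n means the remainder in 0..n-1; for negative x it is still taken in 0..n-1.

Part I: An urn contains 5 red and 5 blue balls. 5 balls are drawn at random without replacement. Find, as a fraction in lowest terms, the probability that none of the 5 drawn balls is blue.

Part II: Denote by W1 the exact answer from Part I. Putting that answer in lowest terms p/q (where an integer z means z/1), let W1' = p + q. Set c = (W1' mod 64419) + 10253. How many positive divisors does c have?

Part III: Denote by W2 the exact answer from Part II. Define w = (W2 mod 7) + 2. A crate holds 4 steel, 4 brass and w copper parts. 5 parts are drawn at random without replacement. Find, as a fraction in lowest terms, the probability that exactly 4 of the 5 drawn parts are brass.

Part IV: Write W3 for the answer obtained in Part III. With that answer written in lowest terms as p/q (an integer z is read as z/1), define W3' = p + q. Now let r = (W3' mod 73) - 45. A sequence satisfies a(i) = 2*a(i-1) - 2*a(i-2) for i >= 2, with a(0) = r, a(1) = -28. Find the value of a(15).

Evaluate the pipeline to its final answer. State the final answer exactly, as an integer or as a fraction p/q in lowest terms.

-1024

Part I: total draws C(10,5) = 252; favorable C(5,5) = 1; P = 1/252; answer 1/252
Part II: W1 = 1/252; threaded value p + q = 253; c = 10506; 10506 = 2 * 3 * 17 * 103; number of divisors = (1+1) * (1+1) * (1+1) * (1+1) = 16; answer 16
Part III: W2 = 16; w = 4; total draws C(12,5) = 792; favorable C(4,4)*C(8,1) = 8; P = 1/99; answer 1/99
Part IV: W3 = 1/99; threaded value p + q = 100; r = -18; a(2) = 2*(-28) - 2*(-18) = -20; iterating: a(2)=-20, a(3)=16, a(4)=72, a(5)=112, a(6)=80, a(7)=-64, a(8)=-288, a(9)=-448, a(10)=-320, a(11)=256, a(12)=1152, a(13)=1792, a(14)=1280, a(15)=-1024; answer -1024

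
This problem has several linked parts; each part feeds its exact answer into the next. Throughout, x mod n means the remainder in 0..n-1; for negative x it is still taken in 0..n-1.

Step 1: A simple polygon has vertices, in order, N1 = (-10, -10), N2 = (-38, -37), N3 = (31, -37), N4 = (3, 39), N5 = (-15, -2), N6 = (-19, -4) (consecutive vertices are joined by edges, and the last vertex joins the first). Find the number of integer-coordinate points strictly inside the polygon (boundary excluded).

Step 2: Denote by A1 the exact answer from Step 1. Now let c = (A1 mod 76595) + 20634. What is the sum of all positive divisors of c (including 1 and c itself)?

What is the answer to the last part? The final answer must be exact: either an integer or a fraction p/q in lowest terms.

50112

Step 1: cross terms: (-10*-37 - -38*-10)=-10, (-38*-37 - 31*-37)=2553, (31*39 - 3*-37)=1320, (3*-2 - -15*39)=579, (-15*-4 - -19*-2)=22, (-19*-10 - -10*-4)=150; twice the area = |4614| = 4614; area = 2307; boundary points = 1 + 69 + 4 + 1 + 2 + 3 = 80; strictly interior points = area - boundary/2 + 1 = 2268; answer 2268
Step 2: A1 = 2268; c = 22902; 22902 = 2 * 3 * 11 * 347; sigma = (1 + 2) * (1 + 3) * (1 + 11) * (1 + 347) = 3 * 4 * 12 * 348 = 50112; answer 50112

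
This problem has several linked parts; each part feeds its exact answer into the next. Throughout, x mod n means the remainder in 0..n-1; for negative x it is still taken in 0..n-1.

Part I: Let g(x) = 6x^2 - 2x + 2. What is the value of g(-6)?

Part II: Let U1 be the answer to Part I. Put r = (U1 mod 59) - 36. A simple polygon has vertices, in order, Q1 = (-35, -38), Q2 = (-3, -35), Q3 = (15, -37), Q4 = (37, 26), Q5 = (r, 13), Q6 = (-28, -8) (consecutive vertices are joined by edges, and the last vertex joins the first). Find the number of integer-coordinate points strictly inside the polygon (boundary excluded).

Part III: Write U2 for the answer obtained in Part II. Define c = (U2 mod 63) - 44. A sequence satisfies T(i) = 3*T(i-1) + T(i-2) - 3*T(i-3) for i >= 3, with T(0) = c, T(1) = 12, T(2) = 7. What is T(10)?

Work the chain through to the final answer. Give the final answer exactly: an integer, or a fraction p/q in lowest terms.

324727

Part I: 6*(-6)^2 - 2*(-6)^1 + 2 = (216) + (12) + (2) = 230; answer 230
Part II: U1 = 230; r = 17; cross terms: (-35*-35 - -3*-38)=1111, (-3*-37 - 15*-35)=636, (15*26 - 37*-37)=1759, (37*13 - 17*26)=39, (17*-8 - -28*13)=228, (-28*-38 - -35*-8)=784; twice the area = |4557| = 4557; area = 4557/2; boundary points = 1 + 2 + 1 + 1 + 3 + 1 = 9; strictly interior points = area - boundary/2 + 1 = 2275; answer 2275
Part III: U2 = 2275; c = -37; T(3) = 3*(7) + 1*(12) - 3*(-37) = 144; iterating: T(3)=144, T(4)=403, T(5)=1332, T(6)=3967, T(7)=12024, T(8)=36043, T(9)=108252, T(10)=324727; answer 324727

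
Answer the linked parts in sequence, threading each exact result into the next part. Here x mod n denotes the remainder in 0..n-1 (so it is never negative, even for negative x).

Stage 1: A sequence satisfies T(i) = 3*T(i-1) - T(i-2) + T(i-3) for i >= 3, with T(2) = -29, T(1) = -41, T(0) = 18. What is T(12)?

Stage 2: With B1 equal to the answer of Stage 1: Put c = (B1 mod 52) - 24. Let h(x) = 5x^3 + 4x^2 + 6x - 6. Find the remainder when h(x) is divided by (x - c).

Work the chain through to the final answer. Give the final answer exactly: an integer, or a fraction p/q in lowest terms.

Stage 1: T(3) = 3*(-29) - 1*(-41) + 1*(18) = -28; iterating: T(3)=-28, T(4)=-96, T(5)=-289, T(6)=-799, T(7)=-2204, T(8)=-6102, T(9)=-16901, T(10)=-46805, T(11)=-129616, T(12)=-358944; answer -358944
Stage 2: B1 = -358944; c = -12; remainder = value at the root: 5*(-12)^3 + 4*(-12)^2 + 6*(-12)^1 - 6 = (-8640) + (576) + (-72) + (-6) = -8142; answer -8142

-8142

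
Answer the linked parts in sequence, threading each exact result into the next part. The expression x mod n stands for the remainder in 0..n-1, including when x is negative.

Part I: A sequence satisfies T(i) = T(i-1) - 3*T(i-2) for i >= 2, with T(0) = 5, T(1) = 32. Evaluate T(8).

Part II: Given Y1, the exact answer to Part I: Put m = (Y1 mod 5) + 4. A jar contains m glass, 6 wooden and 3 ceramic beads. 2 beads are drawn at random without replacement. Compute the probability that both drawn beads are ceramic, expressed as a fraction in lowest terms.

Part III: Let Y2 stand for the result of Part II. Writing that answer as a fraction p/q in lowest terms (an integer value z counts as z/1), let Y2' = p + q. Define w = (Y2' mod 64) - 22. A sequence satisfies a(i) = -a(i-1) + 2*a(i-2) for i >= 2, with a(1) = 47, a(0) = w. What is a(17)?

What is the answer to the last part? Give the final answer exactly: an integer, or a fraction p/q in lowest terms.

Part I: T(2) = 1*(32) - 3*(5) = 17; iterating: T(2)=17, T(3)=-79, T(4)=-130, T(5)=107, T(6)=497, T(7)=176, T(8)=-1315; answer -1315
Part II: Y1 = -1315; m = 4; total draws C(13,2) = 78; favorable C(3,2) = 3; P = 1/26; answer 1/26
Part III: Y2 = 1/26; threaded value p + q = 27; w = 5; a(2) = -1*(47) + 2*(5) = -37; iterating: a(2)=-37, a(3)=131, a(4)=-205, a(5)=467, a(6)=-877, a(7)=1811, a(8)=-3565, a(9)=7187, a(10)=-14317, a(11)=28691, a(12)=-57325, a(13)=114707, a(14)=-229357, a(15)=458771, a(16)=-917485, a(17)=1835027; answer 1835027

1835027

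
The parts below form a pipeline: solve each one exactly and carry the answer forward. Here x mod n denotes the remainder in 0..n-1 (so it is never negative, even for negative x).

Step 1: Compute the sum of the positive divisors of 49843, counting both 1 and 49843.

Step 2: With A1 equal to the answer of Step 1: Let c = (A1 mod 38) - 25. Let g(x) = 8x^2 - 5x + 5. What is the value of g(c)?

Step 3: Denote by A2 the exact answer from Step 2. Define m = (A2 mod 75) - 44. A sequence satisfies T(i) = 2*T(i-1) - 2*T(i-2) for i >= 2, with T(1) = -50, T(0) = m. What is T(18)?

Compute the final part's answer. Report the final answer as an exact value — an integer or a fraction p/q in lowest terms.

-7168

Step 1: 49843 is prime, so its only divisors are 1 and 49843; sigma = 1 + 49843 = 49844; answer 49844
Step 2: A1 = 49844; c = 1; 8*(1)^2 - 5*(1)^1 + 5 = (8) + (-5) + (5) = 8; answer 8
Step 3: A2 = 8; m = -36; T(2) = 2*(-50) - 2*(-36) = -28; iterating: T(2)=-28, T(3)=44, T(4)=144, T(5)=200, T(6)=112, T(7)=-176, T(8)=-576, T(9)=-800, T(10)=-448, T(11)=704, T(12)=2304, T(13)=3200, T(14)=1792, T(15)=-2816, T(16)=-9216, T(17)=-12800, T(18)=-7168; answer -7168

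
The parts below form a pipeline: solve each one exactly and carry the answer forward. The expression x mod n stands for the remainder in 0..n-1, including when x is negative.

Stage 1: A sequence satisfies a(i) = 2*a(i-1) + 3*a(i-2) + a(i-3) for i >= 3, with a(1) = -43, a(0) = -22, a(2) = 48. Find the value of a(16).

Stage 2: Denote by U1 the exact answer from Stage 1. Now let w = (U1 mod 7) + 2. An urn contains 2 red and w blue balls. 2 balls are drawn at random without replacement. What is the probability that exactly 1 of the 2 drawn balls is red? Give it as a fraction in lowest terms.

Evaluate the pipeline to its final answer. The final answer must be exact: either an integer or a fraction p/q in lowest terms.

Stage 1: a(3) = 2*(48) + 3*(-43) + 1*(-22) = -55; iterating: a(3)=-55, a(4)=-9, a(5)=-135, a(6)=-352, a(7)=-1118, a(8)=-3427, a(9)=-10560, a(10)=-32519, a(11)=-100145, a(12)=-308407, a(13)=-949768, a(14)=-2924902, a(15)=-9007515, a(16)=-27739504; answer -27739504
Stage 2: U1 = -27739504; w = 7; total draws C(9,2) = 36; favorable C(2,1)*C(7,1) = 14; P = 7/18; answer 7/18

7/18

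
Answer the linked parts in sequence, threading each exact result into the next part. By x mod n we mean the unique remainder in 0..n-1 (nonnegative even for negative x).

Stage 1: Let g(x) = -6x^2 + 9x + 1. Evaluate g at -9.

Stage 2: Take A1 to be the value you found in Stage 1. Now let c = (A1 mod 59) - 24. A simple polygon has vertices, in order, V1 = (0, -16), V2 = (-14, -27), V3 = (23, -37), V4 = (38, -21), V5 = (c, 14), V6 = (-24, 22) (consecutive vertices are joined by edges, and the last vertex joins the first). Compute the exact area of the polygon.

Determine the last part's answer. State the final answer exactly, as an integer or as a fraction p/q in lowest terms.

1545

Stage 1: -6*(-9)^2 + 9*(-9)^1 + 1 = (-486) + (-81) + (1) = -566; answer -566
Stage 2: A1 = -566; c = 0; cross terms: (0*-27 - -14*-16)=-224, (-14*-37 - 23*-27)=1139, (23*-21 - 38*-37)=923, (38*14 - 0*-21)=532, (0*22 - -24*14)=336, (-24*-16 - 0*22)=384; twice the area = |3090| = 3090; area = 1545; answer 1545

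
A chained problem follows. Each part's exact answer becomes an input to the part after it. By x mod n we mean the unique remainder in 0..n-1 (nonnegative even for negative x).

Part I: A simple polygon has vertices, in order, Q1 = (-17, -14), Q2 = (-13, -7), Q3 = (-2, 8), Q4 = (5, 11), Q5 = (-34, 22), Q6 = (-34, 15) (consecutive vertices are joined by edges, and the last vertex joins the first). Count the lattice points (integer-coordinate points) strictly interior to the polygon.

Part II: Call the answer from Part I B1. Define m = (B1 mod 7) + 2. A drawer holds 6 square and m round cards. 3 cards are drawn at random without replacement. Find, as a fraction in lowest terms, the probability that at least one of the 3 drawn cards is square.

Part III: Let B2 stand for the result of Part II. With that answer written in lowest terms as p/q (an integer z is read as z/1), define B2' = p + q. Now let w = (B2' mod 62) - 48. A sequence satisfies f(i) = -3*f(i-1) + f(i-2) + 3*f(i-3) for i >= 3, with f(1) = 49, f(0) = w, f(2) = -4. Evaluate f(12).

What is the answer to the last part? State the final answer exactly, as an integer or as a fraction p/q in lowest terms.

Part I: cross terms: (-17*-7 - -13*-14)=-63, (-13*8 - -2*-7)=-118, (-2*11 - 5*8)=-62, (5*22 - -34*11)=484, (-34*15 - -34*22)=238, (-34*-14 - -17*15)=731; twice the area = |1210| = 1210; area = 605; boundary points = 1 + 1 + 1 + 1 + 7 + 1 = 12; strictly interior points = area - boundary/2 + 1 = 600; answer 600
Part II: B1 = 600; m = 7; total draws C(13,3) = 286; complement C(7,3) = 35; favorable 286 - 35 = 251; P = 251/286; answer 251/286
Part III: B2 = 251/286; threaded value p + q = 537; w = -7; f(3) = -3*(-4) + 1*(49) + 3*(-7) = 40; iterating: f(3)=40, f(4)=23, f(5)=-41, f(6)=266, f(7)=-770, f(8)=2453, f(9)=-7331, f(10)=22136, f(11)=-66380, f(12)=199283; answer 199283

199283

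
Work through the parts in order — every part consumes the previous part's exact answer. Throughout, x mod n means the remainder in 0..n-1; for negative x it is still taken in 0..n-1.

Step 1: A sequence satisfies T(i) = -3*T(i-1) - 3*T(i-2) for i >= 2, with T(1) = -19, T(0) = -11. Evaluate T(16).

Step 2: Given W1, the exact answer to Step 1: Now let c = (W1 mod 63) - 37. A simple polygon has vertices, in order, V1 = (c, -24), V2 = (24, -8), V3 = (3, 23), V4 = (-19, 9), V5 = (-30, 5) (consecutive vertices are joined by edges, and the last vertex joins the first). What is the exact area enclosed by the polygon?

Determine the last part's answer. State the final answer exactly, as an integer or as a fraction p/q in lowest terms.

1145

Step 1: T(2) = -3*(-19) - 3*(-11) = 90; iterating: T(2)=90, T(3)=-213, T(4)=369, T(5)=-468, T(6)=297, T(7)=513, T(8)=-2430, T(9)=5751, T(10)=-9963, T(11)=12636, T(12)=-8019, T(13)=-13851, T(14)=65610, T(15)=-155277, T(16)=269001; answer 269001
Step 2: W1 = 269001; c = 17; cross terms: (17*-8 - 24*-24)=440, (24*23 - 3*-8)=576, (3*9 - -19*23)=464, (-19*5 - -30*9)=175, (-30*-24 - 17*5)=635; twice the area = |2290| = 2290; area = 1145; answer 1145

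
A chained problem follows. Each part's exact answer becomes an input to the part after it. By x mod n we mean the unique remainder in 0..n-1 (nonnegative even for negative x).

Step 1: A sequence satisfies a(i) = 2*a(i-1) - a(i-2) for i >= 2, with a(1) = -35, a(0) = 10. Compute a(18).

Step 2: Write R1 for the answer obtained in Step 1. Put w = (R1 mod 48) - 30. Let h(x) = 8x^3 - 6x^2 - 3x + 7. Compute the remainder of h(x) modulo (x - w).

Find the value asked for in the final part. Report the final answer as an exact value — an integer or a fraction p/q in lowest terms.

-23079

Step 1: a(2) = 2*(-35) - 1*(10) = -80; iterating: a(2)=-80, a(3)=-125, a(4)=-170, a(5)=-215, a(6)=-260, a(7)=-305, a(8)=-350, a(9)=-395, a(10)=-440, a(11)=-485, a(12)=-530, a(13)=-575, a(14)=-620, a(15)=-665, a(16)=-710, a(17)=-755, a(18)=-800; answer -800
Step 2: R1 = -800; w = -14; remainder = value at the root: 8*(-14)^3 - 6*(-14)^2 - 3*(-14)^1 + 7 = (-21952) + (-1176) + (42) + (7) = -23079; answer -23079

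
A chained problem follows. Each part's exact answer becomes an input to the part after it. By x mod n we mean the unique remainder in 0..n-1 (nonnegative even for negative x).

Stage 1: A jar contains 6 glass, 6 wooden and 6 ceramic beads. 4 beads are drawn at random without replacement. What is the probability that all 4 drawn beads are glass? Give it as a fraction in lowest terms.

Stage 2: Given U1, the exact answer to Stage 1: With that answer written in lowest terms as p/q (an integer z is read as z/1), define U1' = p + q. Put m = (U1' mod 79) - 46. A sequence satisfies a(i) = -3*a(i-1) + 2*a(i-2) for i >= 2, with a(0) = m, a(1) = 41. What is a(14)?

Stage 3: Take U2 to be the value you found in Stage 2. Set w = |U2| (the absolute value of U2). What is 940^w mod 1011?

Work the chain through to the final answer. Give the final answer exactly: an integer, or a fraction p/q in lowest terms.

352

Stage 1: total draws C(18,4) = 3060; favorable C(6,4) = 15; P = 1/204; answer 1/204
Stage 2: U1 = 1/204; threaded value p + q = 205; m = 1; a(2) = -3*(41) + 2*(1) = -121; iterating: a(2)=-121, a(3)=445, a(4)=-1577, a(5)=5621, a(6)=-20017, a(7)=71293, a(8)=-253913, a(9)=904325, a(10)=-3220801, a(11)=11471053, a(12)=-40854761, a(13)=145506389, a(14)=-518228689; answer -518228689
Stage 3: U2 = -518228689; w = 518228689; squarings mod 1011: 940^1=940, 940^2=997, 940^4=196, 940^8=1009, 940^16=4, 940^32=16, 940^64=256, 940^128=832, 940^256=700, 940^512=676, 940^1024=4, 940^2048=16, 940^4096=256, 940^8192=832, 940^16384=700, 940^32768=676, 940^65536=4, 940^131072=16, 940^262144=256, 940^524288=832, 940^1048576=700, 940^2097152=676, 940^4194304=4, 940^8388608=16, 940^16777216=256, 940^33554432=832, 940^67108864=700, 940^134217728=676, 940^268435456=4; 940^518228689 = 940^1 * 940^16 * 940^64 * 940^128 * 940^512 * 940^2048 * 940^32768 * 940^65536 * 940^131072 * 940^2097152 * 940^4194304 * 940^8388608 * 940^33554432 * 940^67108864 * 940^134217728 * 940^268435456 = 352 (mod 1011); answer 352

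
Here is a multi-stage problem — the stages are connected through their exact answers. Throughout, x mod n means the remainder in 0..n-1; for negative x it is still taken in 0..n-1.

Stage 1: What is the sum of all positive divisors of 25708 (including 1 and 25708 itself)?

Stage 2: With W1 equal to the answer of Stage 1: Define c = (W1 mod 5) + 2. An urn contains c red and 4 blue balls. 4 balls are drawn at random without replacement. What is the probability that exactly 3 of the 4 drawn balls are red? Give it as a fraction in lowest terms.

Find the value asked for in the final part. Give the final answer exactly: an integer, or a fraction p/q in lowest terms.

4/35

Stage 1: 25708 = 2^2 * 6427; sigma = (1 + 2 + 4) * (1 + 6427) = 7 * 6428 = 44996; answer 44996
Stage 2: W1 = 44996; c = 3; total draws C(7,4) = 35; favorable C(3,3)*C(4,1) = 4; P = 4/35; answer 4/35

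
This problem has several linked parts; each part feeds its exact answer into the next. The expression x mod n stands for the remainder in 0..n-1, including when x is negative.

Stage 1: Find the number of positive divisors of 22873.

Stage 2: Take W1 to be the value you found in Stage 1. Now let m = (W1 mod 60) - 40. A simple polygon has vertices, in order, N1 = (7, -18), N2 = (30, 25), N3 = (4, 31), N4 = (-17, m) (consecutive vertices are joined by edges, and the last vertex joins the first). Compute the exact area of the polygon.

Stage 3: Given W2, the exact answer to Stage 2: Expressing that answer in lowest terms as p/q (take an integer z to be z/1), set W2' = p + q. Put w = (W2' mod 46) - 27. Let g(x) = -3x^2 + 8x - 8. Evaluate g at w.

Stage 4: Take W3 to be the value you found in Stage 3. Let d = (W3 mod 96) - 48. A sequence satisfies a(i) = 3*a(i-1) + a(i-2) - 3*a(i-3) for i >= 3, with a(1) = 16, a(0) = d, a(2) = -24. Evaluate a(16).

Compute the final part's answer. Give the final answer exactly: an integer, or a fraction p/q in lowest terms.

-26904219

Stage 1: 22873 = 89 * 257; number of divisors = (1+1) * (1+1) = 4; answer 4
Stage 2: W1 = 4; m = -36; cross terms: (7*25 - 30*-18)=715, (30*31 - 4*25)=830, (4*-36 - -17*31)=383, (-17*-18 - 7*-36)=558; twice the area = |2486| = 2486; area = 1243; answer 1243
Stage 3: W2 = 1243; threaded value p + q = 1244; w = -25; -3*(-25)^2 + 8*(-25)^1 - 8 = (-1875) + (-200) + (-8) = -2083; answer -2083
Stage 4: W3 = -2083; d = -19; a(3) = 3*(-24) + 1*(16) - 3*(-19) = 1; iterating: a(3)=1, a(4)=-69, a(5)=-134, a(6)=-474, a(7)=-1349, a(8)=-4119, a(9)=-12284, a(10)=-36924, a(11)=-110699, a(12)=-332169, a(13)=-996434, a(14)=-2989374, a(15)=-8968049, a(16)=-26904219; answer -26904219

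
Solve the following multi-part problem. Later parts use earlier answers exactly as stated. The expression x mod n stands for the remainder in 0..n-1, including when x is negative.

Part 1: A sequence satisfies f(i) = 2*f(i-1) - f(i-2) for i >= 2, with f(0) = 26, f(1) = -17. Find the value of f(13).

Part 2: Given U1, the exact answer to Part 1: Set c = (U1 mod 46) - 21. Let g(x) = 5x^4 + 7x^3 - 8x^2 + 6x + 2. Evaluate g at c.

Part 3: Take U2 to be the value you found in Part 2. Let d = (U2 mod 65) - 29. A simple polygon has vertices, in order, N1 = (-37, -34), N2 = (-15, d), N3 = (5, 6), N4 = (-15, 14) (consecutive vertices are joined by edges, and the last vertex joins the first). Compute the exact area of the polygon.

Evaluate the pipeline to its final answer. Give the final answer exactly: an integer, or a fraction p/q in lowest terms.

Part 1: f(2) = 2*(-17) - 1*(26) = -60; iterating: f(2)=-60, f(3)=-103, f(4)=-146, f(5)=-189, f(6)=-232, f(7)=-275, f(8)=-318, f(9)=-361, f(10)=-404, f(11)=-447, f(12)=-490, f(13)=-533; answer -533
Part 2: U1 = -533; c = -2; 5*(-2)^4 + 7*(-2)^3 - 8*(-2)^2 + 6*(-2)^1 + 2 = (80) + (-56) + (-32) + (-12) + (2) = -18; answer -18
Part 3: U2 = -18; d = 18; cross terms: (-37*18 - -15*-34)=-1176, (-15*6 - 5*18)=-180, (5*14 - -15*6)=160, (-15*-34 - -37*14)=1028; twice the area = |-168| = 168; area = 84; answer 84

84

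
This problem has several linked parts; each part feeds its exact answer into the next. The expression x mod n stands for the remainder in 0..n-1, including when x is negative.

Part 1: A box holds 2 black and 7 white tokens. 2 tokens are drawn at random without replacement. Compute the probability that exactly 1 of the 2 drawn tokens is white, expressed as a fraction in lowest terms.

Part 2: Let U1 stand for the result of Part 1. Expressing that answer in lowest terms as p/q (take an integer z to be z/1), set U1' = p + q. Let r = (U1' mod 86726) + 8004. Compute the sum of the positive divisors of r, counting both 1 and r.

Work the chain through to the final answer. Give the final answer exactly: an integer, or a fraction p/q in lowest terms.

Part 1: total draws C(9,2) = 36; favorable C(7,1)*C(2,1) = 14; P = 7/18; answer 7/18
Part 2: U1 = 7/18; threaded value p + q = 25; r = 8029; 8029 = 7 * 31 * 37; sigma = (1 + 7) * (1 + 31) * (1 + 37) = 8 * 32 * 38 = 9728; answer 9728

9728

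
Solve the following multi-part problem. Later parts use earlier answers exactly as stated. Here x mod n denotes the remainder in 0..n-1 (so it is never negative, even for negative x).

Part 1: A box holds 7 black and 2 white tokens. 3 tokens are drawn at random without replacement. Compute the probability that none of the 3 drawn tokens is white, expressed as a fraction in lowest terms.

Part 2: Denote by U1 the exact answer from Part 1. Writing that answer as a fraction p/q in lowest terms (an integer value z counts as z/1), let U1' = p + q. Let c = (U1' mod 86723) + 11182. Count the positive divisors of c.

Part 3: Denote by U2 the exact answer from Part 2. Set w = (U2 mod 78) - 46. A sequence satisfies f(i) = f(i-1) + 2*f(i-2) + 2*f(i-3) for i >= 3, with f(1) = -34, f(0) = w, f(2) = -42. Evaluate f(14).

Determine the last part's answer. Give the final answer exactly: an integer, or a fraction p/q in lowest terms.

Part 1: total draws C(9,3) = 84; favorable C(7,3) = 35; P = 5/12; answer 5/12
Part 2: U1 = 5/12; threaded value p + q = 17; c = 11199; 11199 = 3 * 3733; number of divisors = (1+1) * (1+1) = 4; answer 4
Part 3: U2 = 4; w = -42; f(3) = 1*(-42) + 2*(-34) + 2*(-42) = -194; iterating: f(3)=-194, f(4)=-346, f(5)=-818, f(6)=-1898, f(7)=-4226, f(8)=-9658, f(9)=-21906, f(10)=-49674, f(11)=-112802, f(12)=-255962, f(13)=-580914, f(14)=-1318442; answer -1318442

-1318442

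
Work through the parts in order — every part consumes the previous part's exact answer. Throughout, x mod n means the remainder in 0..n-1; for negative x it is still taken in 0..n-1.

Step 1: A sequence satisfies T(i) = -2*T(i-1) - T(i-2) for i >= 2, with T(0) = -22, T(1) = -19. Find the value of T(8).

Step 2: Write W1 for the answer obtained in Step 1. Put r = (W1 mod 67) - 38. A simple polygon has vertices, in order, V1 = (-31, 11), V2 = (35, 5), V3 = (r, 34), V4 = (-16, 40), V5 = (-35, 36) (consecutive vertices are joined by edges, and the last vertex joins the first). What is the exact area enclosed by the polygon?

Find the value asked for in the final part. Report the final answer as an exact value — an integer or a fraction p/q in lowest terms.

2749/2

Step 1: T(2) = -2*(-19) - 1*(-22) = 60; iterating: T(2)=60, T(3)=-101, T(4)=142, T(5)=-183, T(6)=224, T(7)=-265, T(8)=306; answer 306
Step 2: W1 = 306; r = 0; cross terms: (-31*5 - 35*11)=-540, (35*34 - 0*5)=1190, (0*40 - -16*34)=544, (-16*36 - -35*40)=824, (-35*11 - -31*36)=731; twice the area = |2749| = 2749; area = 2749/2; answer 2749/2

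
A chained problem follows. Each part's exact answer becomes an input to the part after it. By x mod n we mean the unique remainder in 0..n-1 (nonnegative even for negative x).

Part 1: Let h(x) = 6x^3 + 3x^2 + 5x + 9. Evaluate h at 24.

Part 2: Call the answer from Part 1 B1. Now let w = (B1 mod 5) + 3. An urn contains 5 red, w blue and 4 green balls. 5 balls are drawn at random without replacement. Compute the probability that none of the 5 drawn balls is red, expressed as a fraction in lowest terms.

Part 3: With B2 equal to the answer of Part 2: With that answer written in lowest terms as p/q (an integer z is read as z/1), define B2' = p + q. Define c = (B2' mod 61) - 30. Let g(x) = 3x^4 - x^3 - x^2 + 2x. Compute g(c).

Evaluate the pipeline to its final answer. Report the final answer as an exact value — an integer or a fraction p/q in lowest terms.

Part 1: 6*(24)^3 + 3*(24)^2 + 5*(24)^1 + 9 = (82944) + (1728) + (120) + (9) = 84801; answer 84801
Part 2: B1 = 84801; w = 4; total draws C(13,5) = 1287; favorable C(8,5) = 56; P = 56/1287; answer 56/1287
Part 3: B2 = 56/1287; threaded value p + q = 1343; c = -29; 3*(-29)^4 - 1*(-29)^3 - 1*(-29)^2 + 2*(-29)^1 = (2121843) + (24389) + (-841) + (-58) = 2145333; answer 2145333

2145333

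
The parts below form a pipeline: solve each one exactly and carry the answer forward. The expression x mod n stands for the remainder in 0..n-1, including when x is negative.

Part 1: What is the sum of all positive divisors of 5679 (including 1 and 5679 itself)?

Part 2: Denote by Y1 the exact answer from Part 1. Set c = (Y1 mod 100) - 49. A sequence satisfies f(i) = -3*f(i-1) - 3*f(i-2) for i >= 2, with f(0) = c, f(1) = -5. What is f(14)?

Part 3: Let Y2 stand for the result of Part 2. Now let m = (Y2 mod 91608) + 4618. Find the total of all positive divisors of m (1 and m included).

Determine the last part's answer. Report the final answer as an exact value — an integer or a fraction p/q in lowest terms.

Part 1: 5679 = 3^2 * 631; sigma = (1 + 3 + 9) * (1 + 631) = 13 * 632 = 8216; answer 8216
Part 2: Y1 = 8216; c = -33; f(2) = -3*(-5) - 3*(-33) = 114; iterating: f(2)=114, f(3)=-327, f(4)=639, f(5)=-936, f(6)=891, f(7)=135, f(8)=-3078, f(9)=8829, f(10)=-17253, f(11)=25272, f(12)=-24057, f(13)=-3645, f(14)=83106; answer 83106
Part 3: Y2 = 83106; m = 87724; 87724 = 2^2 * 7 * 13 * 241; sigma = (1 + 2 + 4) * (1 + 7) * (1 + 13) * (1 + 241) = 7 * 8 * 14 * 242 = 189728; answer 189728

189728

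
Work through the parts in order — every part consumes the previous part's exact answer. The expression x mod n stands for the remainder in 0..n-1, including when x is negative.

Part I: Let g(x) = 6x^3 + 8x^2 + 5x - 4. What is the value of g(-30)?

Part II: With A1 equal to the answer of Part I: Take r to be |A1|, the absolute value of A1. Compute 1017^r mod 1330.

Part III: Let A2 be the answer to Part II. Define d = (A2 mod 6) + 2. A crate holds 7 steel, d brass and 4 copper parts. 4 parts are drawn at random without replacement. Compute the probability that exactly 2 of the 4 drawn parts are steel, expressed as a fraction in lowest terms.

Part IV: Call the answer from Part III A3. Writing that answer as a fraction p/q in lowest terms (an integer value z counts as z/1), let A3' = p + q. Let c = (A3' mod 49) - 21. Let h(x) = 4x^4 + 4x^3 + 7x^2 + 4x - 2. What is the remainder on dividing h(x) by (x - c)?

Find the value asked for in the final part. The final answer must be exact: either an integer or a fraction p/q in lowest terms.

983090

Part I: 6*(-30)^3 + 8*(-30)^2 + 5*(-30)^1 - 4 = (-162000) + (7200) + (-150) + (-4) = -154954; answer -154954
Part II: A1 = -154954; r = 154954; squarings mod 1330: 1017^1=1017, 1017^2=879, 1017^4=1241, 1017^8=1271, 1017^16=821, 1017^32=1061, 1017^64=541, 1017^128=81, 1017^256=1241, 1017^512=1271, 1017^1024=821, 1017^2048=1061, 1017^4096=541, 1017^8192=81, 1017^16384=1241, 1017^32768=1271, 1017^65536=821, 1017^131072=1061; 1017^154954 = 1017^2 * 1017^8 * 1017^64 * 1017^256 * 1017^1024 * 1017^2048 * 1017^4096 * 1017^16384 * 1017^131072 = 9 (mod 1330); answer 9
Part III: A2 = 9; d = 5; total draws C(16,4) = 1820; favorable C(7,2)*C(9,2) = 756; P = 27/65; answer 27/65
Part IV: A3 = 27/65; threaded value p + q = 92; c = 22; remainder = value at the root: 4*(22)^4 + 4*(22)^3 + 7*(22)^2 + 4*(22)^1 - 2 = (937024) + (42592) + (3388) + (88) + (-2) = 983090; answer 983090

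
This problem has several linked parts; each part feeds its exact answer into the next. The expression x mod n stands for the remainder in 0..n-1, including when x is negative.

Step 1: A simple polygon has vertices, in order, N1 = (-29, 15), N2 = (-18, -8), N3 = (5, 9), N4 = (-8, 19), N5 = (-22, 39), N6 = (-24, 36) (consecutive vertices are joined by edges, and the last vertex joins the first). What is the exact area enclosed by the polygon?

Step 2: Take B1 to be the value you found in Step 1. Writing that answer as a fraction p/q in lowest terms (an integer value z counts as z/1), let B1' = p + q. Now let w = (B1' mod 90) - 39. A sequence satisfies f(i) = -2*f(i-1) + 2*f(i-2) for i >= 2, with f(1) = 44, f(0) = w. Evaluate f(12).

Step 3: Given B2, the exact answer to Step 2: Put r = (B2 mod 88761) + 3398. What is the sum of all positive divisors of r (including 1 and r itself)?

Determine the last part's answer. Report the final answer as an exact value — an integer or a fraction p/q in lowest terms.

197496

Step 1: cross terms: (-29*-8 - -18*15)=502, (-18*9 - 5*-8)=-122, (5*19 - -8*9)=167, (-8*39 - -22*19)=106, (-22*36 - -24*39)=144, (-24*15 - -29*36)=684; twice the area = |1481| = 1481; area = 1481/2; answer 1481/2
Step 2: B1 = 1481/2; threaded value p + q = 1483; w = 4; f(2) = -2*(44) + 2*(4) = -80; iterating: f(2)=-80, f(3)=248, f(4)=-656, f(5)=1808, f(6)=-4928, f(7)=13472, f(8)=-36800, f(9)=100544, f(10)=-274688, f(11)=750464, f(12)=-2050304; answer -2050304
Step 3: B2 = -2050304; r = 83358; 83358 = 2 * 3^2 * 11 * 421; sigma = (1 + 2) * (1 + 3 + 9) * (1 + 11) * (1 + 421) = 3 * 13 * 12 * 422 = 197496; answer 197496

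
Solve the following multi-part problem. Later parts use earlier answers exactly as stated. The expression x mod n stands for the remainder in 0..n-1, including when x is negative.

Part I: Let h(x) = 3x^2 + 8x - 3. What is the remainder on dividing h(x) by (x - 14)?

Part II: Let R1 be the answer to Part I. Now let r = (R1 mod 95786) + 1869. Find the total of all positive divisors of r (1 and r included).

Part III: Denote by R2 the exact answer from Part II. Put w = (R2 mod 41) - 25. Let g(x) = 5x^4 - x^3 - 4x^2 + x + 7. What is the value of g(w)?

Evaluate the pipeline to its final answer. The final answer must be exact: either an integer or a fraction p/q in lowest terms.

Part I: remainder = value at the root: 3*(14)^2 + 8*(14)^1 - 3 = (588) + (112) + (-3) = 697; answer 697
Part II: R1 = 697; r = 2566; 2566 = 2 * 1283; sigma = (1 + 2) * (1 + 1283) = 3 * 1284 = 3852; answer 3852
Part III: R2 = 3852; w = 14; 5*(14)^4 - 1*(14)^3 - 4*(14)^2 + 1*(14)^1 + 7 = (192080) + (-2744) + (-784) + (14) + (7) = 188573; answer 188573

188573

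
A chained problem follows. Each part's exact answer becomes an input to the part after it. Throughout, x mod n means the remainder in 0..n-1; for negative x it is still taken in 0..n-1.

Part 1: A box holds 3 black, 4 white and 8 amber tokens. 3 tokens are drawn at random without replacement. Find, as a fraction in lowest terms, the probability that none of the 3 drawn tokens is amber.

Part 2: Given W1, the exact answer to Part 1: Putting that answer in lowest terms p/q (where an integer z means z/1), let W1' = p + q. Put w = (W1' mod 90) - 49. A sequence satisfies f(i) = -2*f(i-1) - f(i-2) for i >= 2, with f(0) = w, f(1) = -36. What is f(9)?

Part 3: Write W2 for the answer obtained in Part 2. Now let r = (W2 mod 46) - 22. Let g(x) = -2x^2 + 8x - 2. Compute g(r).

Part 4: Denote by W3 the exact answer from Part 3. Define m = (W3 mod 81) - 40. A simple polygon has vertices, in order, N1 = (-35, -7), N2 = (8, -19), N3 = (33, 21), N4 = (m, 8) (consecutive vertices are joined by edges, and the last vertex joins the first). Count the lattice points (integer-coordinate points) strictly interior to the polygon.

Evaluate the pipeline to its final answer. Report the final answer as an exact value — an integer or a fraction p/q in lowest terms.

733

Part 1: total draws C(15,3) = 455; favorable C(7,3) = 35; P = 1/13; answer 1/13
Part 2: W1 = 1/13; threaded value p + q = 14; w = -35; f(2) = -2*(-36) - 1*(-35) = 107; iterating: f(2)=107, f(3)=-178, f(4)=249, f(5)=-320, f(6)=391, f(7)=-462, f(8)=533, f(9)=-604; answer -604
Part 3: W2 = -604; r = 18; -2*(18)^2 + 8*(18)^1 - 2 = (-648) + (144) + (-2) = -506; answer -506
Part 4: W3 = -506; m = 21; cross terms: (-35*-19 - 8*-7)=721, (8*21 - 33*-19)=795, (33*8 - 21*21)=-177, (21*-7 - -35*8)=133; twice the area = |1472| = 1472; area = 736; boundary points = 1 + 5 + 1 + 1 = 8; strictly interior points = area - boundary/2 + 1 = 733; answer 733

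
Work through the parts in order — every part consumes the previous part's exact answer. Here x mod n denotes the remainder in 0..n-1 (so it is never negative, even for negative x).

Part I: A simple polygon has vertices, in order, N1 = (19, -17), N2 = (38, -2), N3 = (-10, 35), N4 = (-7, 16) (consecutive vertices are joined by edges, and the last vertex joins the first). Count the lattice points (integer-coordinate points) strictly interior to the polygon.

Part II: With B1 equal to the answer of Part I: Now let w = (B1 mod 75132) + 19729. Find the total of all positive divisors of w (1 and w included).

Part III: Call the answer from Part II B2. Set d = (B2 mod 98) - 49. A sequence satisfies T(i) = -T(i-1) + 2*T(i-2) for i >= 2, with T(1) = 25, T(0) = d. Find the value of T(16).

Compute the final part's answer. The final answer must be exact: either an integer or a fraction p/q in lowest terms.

Part I: cross terms: (19*-2 - 38*-17)=608, (38*35 - -10*-2)=1310, (-10*16 - -7*35)=85, (-7*-17 - 19*16)=-185; twice the area = |1818| = 1818; area = 909; boundary points = 1 + 1 + 1 + 1 = 4; strictly interior points = area - boundary/2 + 1 = 908; answer 908
Part II: B1 = 908; w = 20637; 20637 = 3^2 * 2293; sigma = (1 + 3 + 9) * (1 + 2293) = 13 * 2294 = 29822; answer 29822
Part III: B2 = 29822; d = -19; T(2) = -1*(25) + 2*(-19) = -63; iterating: T(2)=-63, T(3)=113, T(4)=-239, T(5)=465, T(6)=-943, T(7)=1873, T(8)=-3759, T(9)=7505, T(10)=-15023, T(11)=30033, T(12)=-60079, T(13)=120145, T(14)=-240303, T(15)=480593, T(16)=-961199; answer -961199

-961199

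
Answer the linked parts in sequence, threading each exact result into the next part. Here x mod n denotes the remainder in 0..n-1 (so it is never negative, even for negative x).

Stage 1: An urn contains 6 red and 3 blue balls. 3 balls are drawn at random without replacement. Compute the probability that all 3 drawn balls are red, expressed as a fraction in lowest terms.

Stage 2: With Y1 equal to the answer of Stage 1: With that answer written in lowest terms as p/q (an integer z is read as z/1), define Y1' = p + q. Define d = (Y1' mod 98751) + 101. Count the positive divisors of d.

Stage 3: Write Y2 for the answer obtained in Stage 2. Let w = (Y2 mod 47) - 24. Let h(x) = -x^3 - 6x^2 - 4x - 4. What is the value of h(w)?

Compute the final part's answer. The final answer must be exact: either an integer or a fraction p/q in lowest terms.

Stage 1: total draws C(9,3) = 84; favorable C(6,3) = 20; P = 5/21; answer 5/21
Stage 2: Y1 = 5/21; threaded value p + q = 26; d = 127; 127 is prime, so its only divisors are 1 and 127; count = 2; answer 2
Stage 3: Y2 = 2; w = -22; -1*(-22)^3 - 6*(-22)^2 - 4*(-22)^1 - 4 = (10648) + (-2904) + (88) + (-4) = 7828; answer 7828

7828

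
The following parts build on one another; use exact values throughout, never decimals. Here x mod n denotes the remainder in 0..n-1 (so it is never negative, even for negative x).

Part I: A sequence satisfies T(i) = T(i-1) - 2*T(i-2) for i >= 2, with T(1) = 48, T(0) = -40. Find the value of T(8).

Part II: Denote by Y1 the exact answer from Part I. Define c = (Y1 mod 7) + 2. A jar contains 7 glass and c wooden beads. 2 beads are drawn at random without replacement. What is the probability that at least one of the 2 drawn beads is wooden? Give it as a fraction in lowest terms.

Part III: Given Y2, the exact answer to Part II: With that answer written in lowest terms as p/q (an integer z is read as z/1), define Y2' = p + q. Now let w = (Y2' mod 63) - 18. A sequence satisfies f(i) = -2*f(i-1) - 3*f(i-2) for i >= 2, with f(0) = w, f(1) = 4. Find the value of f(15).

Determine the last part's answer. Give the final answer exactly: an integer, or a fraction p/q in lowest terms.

Part I: T(2) = 1*(48) - 2*(-40) = 128; iterating: T(2)=128, T(3)=32, T(4)=-224, T(5)=-288, T(6)=160, T(7)=736, T(8)=416; answer 416
Part II: Y1 = 416; c = 5; total draws C(12,2) = 66; complement C(7,2) = 21; favorable 66 - 21 = 45; P = 15/22; answer 15/22
Part III: Y2 = 15/22; threaded value p + q = 37; w = 19; f(2) = -2*(4) - 3*(19) = -65; iterating: f(2)=-65, f(3)=118, f(4)=-41, f(5)=-272, f(6)=667, f(7)=-518, f(8)=-965, f(9)=3484, f(10)=-4073, f(11)=-2306, f(12)=16831, f(13)=-26744, f(14)=2995, f(15)=74242; answer 74242

74242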